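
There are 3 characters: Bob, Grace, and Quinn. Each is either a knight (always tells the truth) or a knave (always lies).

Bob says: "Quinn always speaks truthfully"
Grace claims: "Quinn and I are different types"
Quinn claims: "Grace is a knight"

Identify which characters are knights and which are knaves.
Bob is a knave.
Grace is a knave.
Quinn is a knave.

Verification:
- Bob (knave) says "Quinn always speaks truthfully" - this is FALSE (a lie) because Quinn is a knave.
- Grace (knave) says "Quinn and I are different types" - this is FALSE (a lie) because Grace is a knave and Quinn is a knave.
- Quinn (knave) says "Grace is a knight" - this is FALSE (a lie) because Grace is a knave.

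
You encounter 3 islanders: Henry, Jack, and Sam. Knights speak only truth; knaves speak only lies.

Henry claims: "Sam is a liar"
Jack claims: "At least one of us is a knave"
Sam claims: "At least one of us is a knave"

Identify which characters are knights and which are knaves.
Henry is a knave.
Jack is a knight.
Sam is a knight.

Verification:
- Henry (knave) says "Sam is a liar" - this is FALSE (a lie) because Sam is a knight.
- Jack (knight) says "At least one of us is a knave" - this is TRUE because Henry is a knave.
- Sam (knight) says "At least one of us is a knave" - this is TRUE because Henry is a knave.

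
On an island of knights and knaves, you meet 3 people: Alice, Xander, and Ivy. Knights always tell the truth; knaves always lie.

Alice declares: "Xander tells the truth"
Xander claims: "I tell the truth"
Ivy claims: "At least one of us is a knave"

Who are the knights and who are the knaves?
Alice is a knave.
Xander is a knave.
Ivy is a knight.

Verification:
- Alice (knave) says "Xander tells the truth" - this is FALSE (a lie) because Xander is a knave.
- Xander (knave) says "I tell the truth" - this is FALSE (a lie) because Xander is a knave.
- Ivy (knight) says "At least one of us is a knave" - this is TRUE because Alice and Xander are knaves.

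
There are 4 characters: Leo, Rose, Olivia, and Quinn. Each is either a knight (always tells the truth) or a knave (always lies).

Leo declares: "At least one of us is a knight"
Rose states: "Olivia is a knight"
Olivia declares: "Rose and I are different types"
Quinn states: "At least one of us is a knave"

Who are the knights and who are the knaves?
Leo is a knight.
Rose is a knave.
Olivia is a knave.
Quinn is a knight.

Verification:
- Leo (knight) says "At least one of us is a knight" - this is TRUE because Leo and Quinn are knights.
- Rose (knave) says "Olivia is a knight" - this is FALSE (a lie) because Olivia is a knave.
- Olivia (knave) says "Rose and I are different types" - this is FALSE (a lie) because Olivia is a knave and Rose is a knave.
- Quinn (knight) says "At least one of us is a knave" - this is TRUE because Rose and Olivia are knaves.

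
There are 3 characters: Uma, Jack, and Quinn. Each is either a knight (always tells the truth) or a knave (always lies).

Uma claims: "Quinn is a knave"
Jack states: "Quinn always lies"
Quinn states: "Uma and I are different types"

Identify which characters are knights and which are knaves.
Uma is a knave.
Jack is a knave.
Quinn is a knight.

Verification:
- Uma (knave) says "Quinn is a knave" - this is FALSE (a lie) because Quinn is a knight.
- Jack (knave) says "Quinn always lies" - this is FALSE (a lie) because Quinn is a knight.
- Quinn (knight) says "Uma and I are different types" - this is TRUE because Quinn is a knight and Uma is a knave.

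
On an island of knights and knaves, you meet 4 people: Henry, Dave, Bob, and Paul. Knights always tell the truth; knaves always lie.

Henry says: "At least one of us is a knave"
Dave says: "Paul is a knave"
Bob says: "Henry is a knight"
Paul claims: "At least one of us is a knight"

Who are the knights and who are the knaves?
Henry is a knight.
Dave is a knave.
Bob is a knight.
Paul is a knight.

Verification:
- Henry (knight) says "At least one of us is a knave" - this is TRUE because Dave is a knave.
- Dave (knave) says "Paul is a knave" - this is FALSE (a lie) because Paul is a knight.
- Bob (knight) says "Henry is a knight" - this is TRUE because Henry is a knight.
- Paul (knight) says "At least one of us is a knight" - this is TRUE because Henry, Bob, and Paul are knights.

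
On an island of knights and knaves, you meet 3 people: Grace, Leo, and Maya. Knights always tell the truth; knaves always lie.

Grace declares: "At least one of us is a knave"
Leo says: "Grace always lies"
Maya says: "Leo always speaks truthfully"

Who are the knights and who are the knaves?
Grace is a knight.
Leo is a knave.
Maya is a knave.

Verification:
- Grace (knight) says "At least one of us is a knave" - this is TRUE because Leo and Maya are knaves.
- Leo (knave) says "Grace always lies" - this is FALSE (a lie) because Grace is a knight.
- Maya (knave) says "Leo always speaks truthfully" - this is FALSE (a lie) because Leo is a knave.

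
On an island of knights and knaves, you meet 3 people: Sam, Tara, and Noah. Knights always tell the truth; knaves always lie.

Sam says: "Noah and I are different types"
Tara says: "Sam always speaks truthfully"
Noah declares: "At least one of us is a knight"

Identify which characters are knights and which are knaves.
Sam is a knave.
Tara is a knave.
Noah is a knave.

Verification:
- Sam (knave) says "Noah and I are different types" - this is FALSE (a lie) because Sam is a knave and Noah is a knave.
- Tara (knave) says "Sam always speaks truthfully" - this is FALSE (a lie) because Sam is a knave.
- Noah (knave) says "At least one of us is a knight" - this is FALSE (a lie) because no one is a knight.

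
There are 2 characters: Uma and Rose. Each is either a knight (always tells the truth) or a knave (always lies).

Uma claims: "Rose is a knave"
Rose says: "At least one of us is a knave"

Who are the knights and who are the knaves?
Uma is a knave.
Rose is a knight.

Verification:
- Uma (knave) says "Rose is a knave" - this is FALSE (a lie) because Rose is a knight.
- Rose (knight) says "At least one of us is a knave" - this is TRUE because Uma is a knave.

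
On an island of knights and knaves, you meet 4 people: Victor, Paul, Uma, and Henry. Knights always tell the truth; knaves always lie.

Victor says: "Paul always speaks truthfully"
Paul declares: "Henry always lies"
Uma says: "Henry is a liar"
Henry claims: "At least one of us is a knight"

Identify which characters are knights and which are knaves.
Victor is a knave.
Paul is a knave.
Uma is a knave.
Henry is a knight.

Verification:
- Victor (knave) says "Paul always speaks truthfully" - this is FALSE (a lie) because Paul is a knave.
- Paul (knave) says "Henry always lies" - this is FALSE (a lie) because Henry is a knight.
- Uma (knave) says "Henry is a liar" - this is FALSE (a lie) because Henry is a knight.
- Henry (knight) says "At least one of us is a knight" - this is TRUE because Henry is a knight.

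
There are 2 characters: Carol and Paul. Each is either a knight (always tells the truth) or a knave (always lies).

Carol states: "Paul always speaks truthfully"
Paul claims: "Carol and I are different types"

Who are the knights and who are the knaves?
Carol is a knave.
Paul is a knave.

Verification:
- Carol (knave) says "Paul always speaks truthfully" - this is FALSE (a lie) because Paul is a knave.
- Paul (knave) says "Carol and I are different types" - this is FALSE (a lie) because Paul is a knave and Carol is a knave.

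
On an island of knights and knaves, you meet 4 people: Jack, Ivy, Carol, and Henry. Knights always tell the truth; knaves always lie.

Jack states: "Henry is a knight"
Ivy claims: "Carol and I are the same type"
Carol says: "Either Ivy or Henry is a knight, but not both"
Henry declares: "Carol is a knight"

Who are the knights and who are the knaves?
Jack is a knight.
Ivy is a knave.
Carol is a knight.
Henry is a knight.

Verification:
- Jack (knight) says "Henry is a knight" - this is TRUE because Henry is a knight.
- Ivy (knave) says "Carol and I are the same type" - this is FALSE (a lie) because Ivy is a knave and Carol is a knight.
- Carol (knight) says "Either Ivy or Henry is a knight, but not both" - this is TRUE because Ivy is a knave and Henry is a knight.
- Henry (knight) says "Carol is a knight" - this is TRUE because Carol is a knight.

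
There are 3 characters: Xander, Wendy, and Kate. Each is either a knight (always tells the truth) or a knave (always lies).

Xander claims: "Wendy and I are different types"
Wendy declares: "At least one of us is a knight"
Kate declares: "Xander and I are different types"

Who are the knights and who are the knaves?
Xander is a knave.
Wendy is a knave.
Kate is a knave.

Verification:
- Xander (knave) says "Wendy and I are different types" - this is FALSE (a lie) because Xander is a knave and Wendy is a knave.
- Wendy (knave) says "At least one of us is a knight" - this is FALSE (a lie) because no one is a knight.
- Kate (knave) says "Xander and I are different types" - this is FALSE (a lie) because Kate is a knave and Xander is a knave.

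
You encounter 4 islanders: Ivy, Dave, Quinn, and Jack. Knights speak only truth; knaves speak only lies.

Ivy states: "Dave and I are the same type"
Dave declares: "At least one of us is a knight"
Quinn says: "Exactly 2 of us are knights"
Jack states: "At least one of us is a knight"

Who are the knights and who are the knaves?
Ivy is a knight.
Dave is a knight.
Quinn is a knave.
Jack is a knight.

Verification:
- Ivy (knight) says "Dave and I are the same type" - this is TRUE because Ivy is a knight and Dave is a knight.
- Dave (knight) says "At least one of us is a knight" - this is TRUE because Ivy, Dave, and Jack are knights.
- Quinn (knave) says "Exactly 2 of us are knights" - this is FALSE (a lie) because there are 3 knights.
- Jack (knight) says "At least one of us is a knight" - this is TRUE because Ivy, Dave, and Jack are knights.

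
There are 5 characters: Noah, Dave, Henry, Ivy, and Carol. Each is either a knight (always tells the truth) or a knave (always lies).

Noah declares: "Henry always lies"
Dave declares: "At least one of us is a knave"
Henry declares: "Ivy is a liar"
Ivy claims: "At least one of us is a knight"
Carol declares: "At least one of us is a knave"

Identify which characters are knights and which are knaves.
Noah is a knight.
Dave is a knight.
Henry is a knave.
Ivy is a knight.
Carol is a knight.

Verification:
- Noah (knight) says "Henry always lies" - this is TRUE because Henry is a knave.
- Dave (knight) says "At least one of us is a knave" - this is TRUE because Henry is a knave.
- Henry (knave) says "Ivy is a liar" - this is FALSE (a lie) because Ivy is a knight.
- Ivy (knight) says "At least one of us is a knight" - this is TRUE because Noah, Dave, Ivy, and Carol are knights.
- Carol (knight) says "At least one of us is a knave" - this is TRUE because Henry is a knave.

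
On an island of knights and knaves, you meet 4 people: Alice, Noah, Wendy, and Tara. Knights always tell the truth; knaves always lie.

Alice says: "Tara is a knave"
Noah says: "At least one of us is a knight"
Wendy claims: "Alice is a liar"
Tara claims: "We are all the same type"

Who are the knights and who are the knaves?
Alice is a knight.
Noah is a knight.
Wendy is a knave.
Tara is a knave.

Verification:
- Alice (knight) says "Tara is a knave" - this is TRUE because Tara is a knave.
- Noah (knight) says "At least one of us is a knight" - this is TRUE because Alice and Noah are knights.
- Wendy (knave) says "Alice is a liar" - this is FALSE (a lie) because Alice is a knight.
- Tara (knave) says "We are all the same type" - this is FALSE (a lie) because Alice and Noah are knights and Wendy and Tara are knaves.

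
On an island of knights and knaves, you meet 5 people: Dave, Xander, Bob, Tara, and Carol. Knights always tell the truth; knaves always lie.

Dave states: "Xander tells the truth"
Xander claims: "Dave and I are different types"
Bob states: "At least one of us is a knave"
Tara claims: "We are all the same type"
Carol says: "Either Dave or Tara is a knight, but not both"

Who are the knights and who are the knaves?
Dave is a knave.
Xander is a knave.
Bob is a knight.
Tara is a knave.
Carol is a knave.

Verification:
- Dave (knave) says "Xander tells the truth" - this is FALSE (a lie) because Xander is a knave.
- Xander (knave) says "Dave and I are different types" - this is FALSE (a lie) because Xander is a knave and Dave is a knave.
- Bob (knight) says "At least one of us is a knave" - this is TRUE because Dave, Xander, Tara, and Carol are knaves.
- Tara (knave) says "We are all the same type" - this is FALSE (a lie) because Bob is a knight and Dave, Xander, Tara, and Carol are knaves.
- Carol (knave) says "Either Dave or Tara is a knight, but not both" - this is FALSE (a lie) because Dave is a knave and Tara is a knave.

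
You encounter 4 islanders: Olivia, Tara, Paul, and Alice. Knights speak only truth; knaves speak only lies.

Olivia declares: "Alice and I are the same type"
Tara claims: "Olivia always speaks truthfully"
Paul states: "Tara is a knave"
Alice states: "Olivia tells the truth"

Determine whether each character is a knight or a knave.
Olivia is a knight.
Tara is a knight.
Paul is a knave.
Alice is a knight.

Verification:
- Olivia (knight) says "Alice and I are the same type" - this is TRUE because Olivia is a knight and Alice is a knight.
- Tara (knight) says "Olivia always speaks truthfully" - this is TRUE because Olivia is a knight.
- Paul (knave) says "Tara is a knave" - this is FALSE (a lie) because Tara is a knight.
- Alice (knight) says "Olivia tells the truth" - this is TRUE because Olivia is a knight.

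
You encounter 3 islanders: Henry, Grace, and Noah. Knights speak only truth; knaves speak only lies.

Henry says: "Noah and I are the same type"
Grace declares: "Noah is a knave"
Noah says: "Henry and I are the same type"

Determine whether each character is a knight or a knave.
Henry is a knight.
Grace is a knave.
Noah is a knight.

Verification:
- Henry (knight) says "Noah and I are the same type" - this is TRUE because Henry is a knight and Noah is a knight.
- Grace (knave) says "Noah is a knave" - this is FALSE (a lie) because Noah is a knight.
- Noah (knight) says "Henry and I are the same type" - this is TRUE because Noah is a knight and Henry is a knight.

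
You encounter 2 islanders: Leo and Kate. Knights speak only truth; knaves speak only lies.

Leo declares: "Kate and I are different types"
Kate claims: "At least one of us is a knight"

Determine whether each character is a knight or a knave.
Leo is a knave.
Kate is a knave.

Verification:
- Leo (knave) says "Kate and I are different types" - this is FALSE (a lie) because Leo is a knave and Kate is a knave.
- Kate (knave) says "At least one of us is a knight" - this is FALSE (a lie) because no one is a knight.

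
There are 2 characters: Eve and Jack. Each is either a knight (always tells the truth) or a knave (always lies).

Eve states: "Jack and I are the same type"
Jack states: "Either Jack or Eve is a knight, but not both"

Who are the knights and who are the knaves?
Eve is a knave.
Jack is a knight.

Verification:
- Eve (knave) says "Jack and I are the same type" - this is FALSE (a lie) because Eve is a knave and Jack is a knight.
- Jack (knight) says "Either Jack or Eve is a knight, but not both" - this is TRUE because Jack is a knight and Eve is a knave.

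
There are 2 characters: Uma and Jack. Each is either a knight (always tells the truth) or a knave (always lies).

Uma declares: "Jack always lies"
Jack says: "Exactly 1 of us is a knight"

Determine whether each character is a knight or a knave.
Uma is a knave.
Jack is a knight.

Verification:
- Uma (knave) says "Jack always lies" - this is FALSE (a lie) because Jack is a knight.
- Jack (knight) says "Exactly 1 of us is a knight" - this is TRUE because there are 1 knights.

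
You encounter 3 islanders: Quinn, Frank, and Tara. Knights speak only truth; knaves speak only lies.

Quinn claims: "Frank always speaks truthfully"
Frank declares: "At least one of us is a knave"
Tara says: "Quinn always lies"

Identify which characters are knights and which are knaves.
Quinn is a knight.
Frank is a knight.
Tara is a knave.

Verification:
- Quinn (knight) says "Frank always speaks truthfully" - this is TRUE because Frank is a knight.
- Frank (knight) says "At least one of us is a knave" - this is TRUE because Tara is a knave.
- Tara (knave) says "Quinn always lies" - this is FALSE (a lie) because Quinn is a knight.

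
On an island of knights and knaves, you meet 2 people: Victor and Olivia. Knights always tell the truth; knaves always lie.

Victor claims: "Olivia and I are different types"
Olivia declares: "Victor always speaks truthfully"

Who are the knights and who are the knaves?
Victor is a knave.
Olivia is a knave.

Verification:
- Victor (knave) says "Olivia and I are different types" - this is FALSE (a lie) because Victor is a knave and Olivia is a knave.
- Olivia (knave) says "Victor always speaks truthfully" - this is FALSE (a lie) because Victor is a knave.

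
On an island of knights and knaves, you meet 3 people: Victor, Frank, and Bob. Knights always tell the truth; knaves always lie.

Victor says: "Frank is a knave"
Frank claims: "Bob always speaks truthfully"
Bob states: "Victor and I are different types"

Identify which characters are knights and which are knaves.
Victor is a knave.
Frank is a knight.
Bob is a knight.

Verification:
- Victor (knave) says "Frank is a knave" - this is FALSE (a lie) because Frank is a knight.
- Frank (knight) says "Bob always speaks truthfully" - this is TRUE because Bob is a knight.
- Bob (knight) says "Victor and I are different types" - this is TRUE because Bob is a knight and Victor is a knave.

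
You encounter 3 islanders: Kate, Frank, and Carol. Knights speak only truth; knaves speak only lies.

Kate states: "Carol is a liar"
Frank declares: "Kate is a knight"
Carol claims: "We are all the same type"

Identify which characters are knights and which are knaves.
Kate is a knight.
Frank is a knight.
Carol is a knave.

Verification:
- Kate (knight) says "Carol is a liar" - this is TRUE because Carol is a knave.
- Frank (knight) says "Kate is a knight" - this is TRUE because Kate is a knight.
- Carol (knave) says "We are all the same type" - this is FALSE (a lie) because Kate and Frank are knights and Carol is a knave.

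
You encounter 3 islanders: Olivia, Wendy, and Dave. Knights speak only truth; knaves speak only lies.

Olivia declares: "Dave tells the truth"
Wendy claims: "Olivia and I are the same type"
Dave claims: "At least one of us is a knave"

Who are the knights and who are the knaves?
Olivia is a knight.
Wendy is a knave.
Dave is a knight.

Verification:
- Olivia (knight) says "Dave tells the truth" - this is TRUE because Dave is a knight.
- Wendy (knave) says "Olivia and I are the same type" - this is FALSE (a lie) because Wendy is a knave and Olivia is a knight.
- Dave (knight) says "At least one of us is a knave" - this is TRUE because Wendy is a knave.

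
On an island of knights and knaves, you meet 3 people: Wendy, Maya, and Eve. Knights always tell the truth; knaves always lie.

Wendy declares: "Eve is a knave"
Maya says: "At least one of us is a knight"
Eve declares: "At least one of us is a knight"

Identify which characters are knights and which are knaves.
Wendy is a knave.
Maya is a knight.
Eve is a knight.

Verification:
- Wendy (knave) says "Eve is a knave" - this is FALSE (a lie) because Eve is a knight.
- Maya (knight) says "At least one of us is a knight" - this is TRUE because Maya and Eve are knights.
- Eve (knight) says "At least one of us is a knight" - this is TRUE because Maya and Eve are knights.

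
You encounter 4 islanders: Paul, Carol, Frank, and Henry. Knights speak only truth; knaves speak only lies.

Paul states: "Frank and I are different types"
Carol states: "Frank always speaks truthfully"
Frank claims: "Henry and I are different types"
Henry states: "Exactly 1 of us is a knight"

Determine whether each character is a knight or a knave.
Paul is a knave.
Carol is a knave.
Frank is a knave.
Henry is a knave.

Verification:
- Paul (knave) says "Frank and I are different types" - this is FALSE (a lie) because Paul is a knave and Frank is a knave.
- Carol (knave) says "Frank always speaks truthfully" - this is FALSE (a lie) because Frank is a knave.
- Frank (knave) says "Henry and I are different types" - this is FALSE (a lie) because Frank is a knave and Henry is a knave.
- Henry (knave) says "Exactly 1 of us is a knight" - this is FALSE (a lie) because there are 0 knights.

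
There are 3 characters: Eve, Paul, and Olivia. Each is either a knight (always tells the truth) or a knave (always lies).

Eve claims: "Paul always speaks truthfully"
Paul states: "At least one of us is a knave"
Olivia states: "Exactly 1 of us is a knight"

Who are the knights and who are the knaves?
Eve is a knight.
Paul is a knight.
Olivia is a knave.

Verification:
- Eve (knight) says "Paul always speaks truthfully" - this is TRUE because Paul is a knight.
- Paul (knight) says "At least one of us is a knave" - this is TRUE because Olivia is a knave.
- Olivia (knave) says "Exactly 1 of us is a knight" - this is FALSE (a lie) because there are 2 knights.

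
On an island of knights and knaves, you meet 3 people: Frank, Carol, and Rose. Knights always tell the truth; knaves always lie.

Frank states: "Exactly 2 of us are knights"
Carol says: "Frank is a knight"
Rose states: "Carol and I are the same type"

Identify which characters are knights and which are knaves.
Frank is a knight.
Carol is a knight.
Rose is a knave.

Verification:
- Frank (knight) says "Exactly 2 of us are knights" - this is TRUE because there are 2 knights.
- Carol (knight) says "Frank is a knight" - this is TRUE because Frank is a knight.
- Rose (knave) says "Carol and I are the same type" - this is FALSE (a lie) because Rose is a knave and Carol is a knight.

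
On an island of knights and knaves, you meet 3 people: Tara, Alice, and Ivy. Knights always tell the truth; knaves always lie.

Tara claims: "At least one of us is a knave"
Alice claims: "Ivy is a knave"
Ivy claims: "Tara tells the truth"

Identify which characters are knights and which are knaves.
Tara is a knight.
Alice is a knave.
Ivy is a knight.

Verification:
- Tara (knight) says "At least one of us is a knave" - this is TRUE because Alice is a knave.
- Alice (knave) says "Ivy is a knave" - this is FALSE (a lie) because Ivy is a knight.
- Ivy (knight) says "Tara tells the truth" - this is TRUE because Tara is a knight.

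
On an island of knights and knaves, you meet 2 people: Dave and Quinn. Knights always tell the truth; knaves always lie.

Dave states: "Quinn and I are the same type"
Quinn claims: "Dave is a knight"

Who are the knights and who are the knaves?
Dave is a knight.
Quinn is a knight.

Verification:
- Dave (knight) says "Quinn and I are the same type" - this is TRUE because Dave is a knight and Quinn is a knight.
- Quinn (knight) says "Dave is a knight" - this is TRUE because Dave is a knight.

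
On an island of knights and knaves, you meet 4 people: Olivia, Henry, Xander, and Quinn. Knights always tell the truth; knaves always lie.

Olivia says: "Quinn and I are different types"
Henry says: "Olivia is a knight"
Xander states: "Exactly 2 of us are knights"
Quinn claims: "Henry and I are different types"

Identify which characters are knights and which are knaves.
Olivia is a knave.
Henry is a knave.
Xander is a knave.
Quinn is a knave.

Verification:
- Olivia (knave) says "Quinn and I are different types" - this is FALSE (a lie) because Olivia is a knave and Quinn is a knave.
- Henry (knave) says "Olivia is a knight" - this is FALSE (a lie) because Olivia is a knave.
- Xander (knave) says "Exactly 2 of us are knights" - this is FALSE (a lie) because there are 0 knights.
- Quinn (knave) says "Henry and I are different types" - this is FALSE (a lie) because Quinn is a knave and Henry is a knave.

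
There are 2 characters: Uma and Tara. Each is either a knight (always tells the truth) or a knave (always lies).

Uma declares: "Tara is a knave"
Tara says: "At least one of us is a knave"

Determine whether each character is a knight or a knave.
Uma is a knave.
Tara is a knight.

Verification:
- Uma (knave) says "Tara is a knave" - this is FALSE (a lie) because Tara is a knight.
- Tara (knight) says "At least one of us is a knave" - this is TRUE because Uma is a knave.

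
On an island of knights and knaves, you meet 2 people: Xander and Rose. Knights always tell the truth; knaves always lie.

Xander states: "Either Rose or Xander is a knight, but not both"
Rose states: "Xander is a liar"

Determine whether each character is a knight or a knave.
Xander is a knight.
Rose is a knave.

Verification:
- Xander (knight) says "Either Rose or Xander is a knight, but not both" - this is TRUE because Rose is a knave and Xander is a knight.
- Rose (knave) says "Xander is a liar" - this is FALSE (a lie) because Xander is a knight.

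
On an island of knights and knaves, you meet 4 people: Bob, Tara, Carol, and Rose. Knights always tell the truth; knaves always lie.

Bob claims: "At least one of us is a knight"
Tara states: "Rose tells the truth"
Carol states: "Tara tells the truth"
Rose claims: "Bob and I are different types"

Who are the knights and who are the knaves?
Bob is a knave.
Tara is a knave.
Carol is a knave.
Rose is a knave.

Verification:
- Bob (knave) says "At least one of us is a knight" - this is FALSE (a lie) because no one is a knight.
- Tara (knave) says "Rose tells the truth" - this is FALSE (a lie) because Rose is a knave.
- Carol (knave) says "Tara tells the truth" - this is FALSE (a lie) because Tara is a knave.
- Rose (knave) says "Bob and I are different types" - this is FALSE (a lie) because Rose is a knave and Bob is a knave.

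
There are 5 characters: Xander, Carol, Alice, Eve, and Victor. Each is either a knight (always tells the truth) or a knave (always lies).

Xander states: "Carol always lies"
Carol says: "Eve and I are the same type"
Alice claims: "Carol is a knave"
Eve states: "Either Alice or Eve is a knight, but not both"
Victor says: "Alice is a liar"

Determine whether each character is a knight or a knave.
Xander is a knave.
Carol is a knight.
Alice is a knave.
Eve is a knight.
Victor is a knight.

Verification:
- Xander (knave) says "Carol always lies" - this is FALSE (a lie) because Carol is a knight.
- Carol (knight) says "Eve and I are the same type" - this is TRUE because Carol is a knight and Eve is a knight.
- Alice (knave) says "Carol is a knave" - this is FALSE (a lie) because Carol is a knight.
- Eve (knight) says "Either Alice or Eve is a knight, but not both" - this is TRUE because Alice is a knave and Eve is a knight.
- Victor (knight) says "Alice is a liar" - this is TRUE because Alice is a knave.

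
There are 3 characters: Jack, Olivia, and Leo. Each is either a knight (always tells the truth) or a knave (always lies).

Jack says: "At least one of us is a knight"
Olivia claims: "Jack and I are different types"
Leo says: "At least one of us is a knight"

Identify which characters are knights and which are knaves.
Jack is a knave.
Olivia is a knave.
Leo is a knave.

Verification:
- Jack (knave) says "At least one of us is a knight" - this is FALSE (a lie) because no one is a knight.
- Olivia (knave) says "Jack and I are different types" - this is FALSE (a lie) because Olivia is a knave and Jack is a knave.
- Leo (knave) says "At least one of us is a knight" - this is FALSE (a lie) because no one is a knight.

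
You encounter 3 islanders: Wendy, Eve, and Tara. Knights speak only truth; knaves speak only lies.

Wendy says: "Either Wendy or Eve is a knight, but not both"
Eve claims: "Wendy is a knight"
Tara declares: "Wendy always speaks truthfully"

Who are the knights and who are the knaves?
Wendy is a knave.
Eve is a knave.
Tara is a knave.

Verification:
- Wendy (knave) says "Either Wendy or Eve is a knight, but not both" - this is FALSE (a lie) because Wendy is a knave and Eve is a knave.
- Eve (knave) says "Wendy is a knight" - this is FALSE (a lie) because Wendy is a knave.
- Tara (knave) says "Wendy always speaks truthfully" - this is FALSE (a lie) because Wendy is a knave.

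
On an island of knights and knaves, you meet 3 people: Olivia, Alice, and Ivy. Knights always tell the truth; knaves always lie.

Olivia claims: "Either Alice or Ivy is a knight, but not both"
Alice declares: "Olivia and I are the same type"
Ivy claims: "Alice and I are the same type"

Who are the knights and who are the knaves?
Olivia is a knight.
Alice is a knight.
Ivy is a knave.

Verification:
- Olivia (knight) says "Either Alice or Ivy is a knight, but not both" - this is TRUE because Alice is a knight and Ivy is a knave.
- Alice (knight) says "Olivia and I are the same type" - this is TRUE because Alice is a knight and Olivia is a knight.
- Ivy (knave) says "Alice and I are the same type" - this is FALSE (a lie) because Ivy is a knave and Alice is a knight.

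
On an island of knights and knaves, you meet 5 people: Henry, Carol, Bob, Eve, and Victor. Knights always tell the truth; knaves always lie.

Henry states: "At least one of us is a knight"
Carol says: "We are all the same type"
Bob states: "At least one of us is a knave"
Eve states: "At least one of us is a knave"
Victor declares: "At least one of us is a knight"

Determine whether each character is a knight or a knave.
Henry is a knight.
Carol is a knave.
Bob is a knight.
Eve is a knight.
Victor is a knight.

Verification:
- Henry (knight) says "At least one of us is a knight" - this is TRUE because Henry, Bob, Eve, and Victor are knights.
- Carol (knave) says "We are all the same type" - this is FALSE (a lie) because Henry, Bob, Eve, and Victor are knights and Carol is a knave.
- Bob (knight) says "At least one of us is a knave" - this is TRUE because Carol is a knave.
- Eve (knight) says "At least one of us is a knave" - this is TRUE because Carol is a knave.
- Victor (knight) says "At least one of us is a knight" - this is TRUE because Henry, Bob, Eve, and Victor are knights.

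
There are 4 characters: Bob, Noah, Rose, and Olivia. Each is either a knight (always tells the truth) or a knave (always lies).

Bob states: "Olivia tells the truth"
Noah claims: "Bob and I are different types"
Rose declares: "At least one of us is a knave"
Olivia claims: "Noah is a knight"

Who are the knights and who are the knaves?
Bob is a knave.
Noah is a knave.
Rose is a knight.
Olivia is a knave.

Verification:
- Bob (knave) says "Olivia tells the truth" - this is FALSE (a lie) because Olivia is a knave.
- Noah (knave) says "Bob and I are different types" - this is FALSE (a lie) because Noah is a knave and Bob is a knave.
- Rose (knight) says "At least one of us is a knave" - this is TRUE because Bob, Noah, and Olivia are knaves.
- Olivia (knave) says "Noah is a knight" - this is FALSE (a lie) because Noah is a knave.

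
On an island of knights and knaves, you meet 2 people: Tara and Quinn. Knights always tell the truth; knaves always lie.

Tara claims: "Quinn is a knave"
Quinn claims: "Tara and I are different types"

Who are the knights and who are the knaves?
Tara is a knave.
Quinn is a knight.

Verification:
- Tara (knave) says "Quinn is a knave" - this is FALSE (a lie) because Quinn is a knight.
- Quinn (knight) says "Tara and I are different types" - this is TRUE because Quinn is a knight and Tara is a knave.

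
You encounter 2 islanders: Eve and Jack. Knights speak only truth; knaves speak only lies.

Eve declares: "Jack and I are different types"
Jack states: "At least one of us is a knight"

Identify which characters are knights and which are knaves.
Eve is a knave.
Jack is a knave.

Verification:
- Eve (knave) says "Jack and I are different types" - this is FALSE (a lie) because Eve is a knave and Jack is a knave.
- Jack (knave) says "At least one of us is a knight" - this is FALSE (a lie) because no one is a knight.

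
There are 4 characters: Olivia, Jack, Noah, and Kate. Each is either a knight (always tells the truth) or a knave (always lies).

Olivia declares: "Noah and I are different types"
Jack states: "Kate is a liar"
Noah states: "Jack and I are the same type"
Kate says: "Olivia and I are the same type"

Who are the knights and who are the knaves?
Olivia is a knight.
Jack is a knight.
Noah is a knave.
Kate is a knave.

Verification:
- Olivia (knight) says "Noah and I are different types" - this is TRUE because Olivia is a knight and Noah is a knave.
- Jack (knight) says "Kate is a liar" - this is TRUE because Kate is a knave.
- Noah (knave) says "Jack and I are the same type" - this is FALSE (a lie) because Noah is a knave and Jack is a knight.
- Kate (knave) says "Olivia and I are the same type" - this is FALSE (a lie) because Kate is a knave and Olivia is a knight.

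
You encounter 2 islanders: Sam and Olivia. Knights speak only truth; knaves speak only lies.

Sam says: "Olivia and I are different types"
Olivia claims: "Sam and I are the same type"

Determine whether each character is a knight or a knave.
Sam is a knight.
Olivia is a knave.

Verification:
- Sam (knight) says "Olivia and I are different types" - this is TRUE because Sam is a knight and Olivia is a knave.
- Olivia (knave) says "Sam and I are the same type" - this is FALSE (a lie) because Olivia is a knave and Sam is a knight.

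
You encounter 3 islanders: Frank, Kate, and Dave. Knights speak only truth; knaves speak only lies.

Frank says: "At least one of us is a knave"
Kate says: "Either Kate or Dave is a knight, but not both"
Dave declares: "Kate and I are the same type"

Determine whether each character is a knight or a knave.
Frank is a knight.
Kate is a knight.
Dave is a knave.

Verification:
- Frank (knight) says "At least one of us is a knave" - this is TRUE because Dave is a knave.
- Kate (knight) says "Either Kate or Dave is a knight, but not both" - this is TRUE because Kate is a knight and Dave is a knave.
- Dave (knave) says "Kate and I are the same type" - this is FALSE (a lie) because Dave is a knave and Kate is a knight.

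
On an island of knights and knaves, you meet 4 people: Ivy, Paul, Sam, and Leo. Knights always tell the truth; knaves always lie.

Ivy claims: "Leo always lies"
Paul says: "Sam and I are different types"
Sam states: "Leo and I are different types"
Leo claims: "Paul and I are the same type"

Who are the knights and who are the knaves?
Ivy is a knight.
Paul is a knight.
Sam is a knave.
Leo is a knave.

Verification:
- Ivy (knight) says "Leo always lies" - this is TRUE because Leo is a knave.
- Paul (knight) says "Sam and I are different types" - this is TRUE because Paul is a knight and Sam is a knave.
- Sam (knave) says "Leo and I are different types" - this is FALSE (a lie) because Sam is a knave and Leo is a knave.
- Leo (knave) says "Paul and I are the same type" - this is FALSE (a lie) because Leo is a knave and Paul is a knight.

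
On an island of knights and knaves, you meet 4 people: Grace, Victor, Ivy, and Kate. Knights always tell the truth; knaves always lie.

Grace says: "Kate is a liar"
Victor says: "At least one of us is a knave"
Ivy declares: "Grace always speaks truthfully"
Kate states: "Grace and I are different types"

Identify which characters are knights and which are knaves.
Grace is a knave.
Victor is a knight.
Ivy is a knave.
Kate is a knight.

Verification:
- Grace (knave) says "Kate is a liar" - this is FALSE (a lie) because Kate is a knight.
- Victor (knight) says "At least one of us is a knave" - this is TRUE because Grace and Ivy are knaves.
- Ivy (knave) says "Grace always speaks truthfully" - this is FALSE (a lie) because Grace is a knave.
- Kate (knight) says "Grace and I are different types" - this is TRUE because Kate is a knight and Grace is a knave.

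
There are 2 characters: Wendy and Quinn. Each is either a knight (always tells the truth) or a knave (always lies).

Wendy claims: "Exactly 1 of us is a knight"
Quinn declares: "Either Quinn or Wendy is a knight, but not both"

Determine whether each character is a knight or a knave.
Wendy is a knave.
Quinn is a knave.

Verification:
- Wendy (knave) says "Exactly 1 of us is a knight" - this is FALSE (a lie) because there are 0 knights.
- Quinn (knave) says "Either Quinn or Wendy is a knight, but not both" - this is FALSE (a lie) because Quinn is a knave and Wendy is a knave.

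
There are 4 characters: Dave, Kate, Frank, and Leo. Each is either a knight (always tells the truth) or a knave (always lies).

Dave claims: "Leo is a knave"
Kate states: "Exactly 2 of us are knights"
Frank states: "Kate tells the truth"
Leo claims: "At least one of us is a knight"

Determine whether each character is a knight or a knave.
Dave is a knave.
Kate is a knave.
Frank is a knave.
Leo is a knight.

Verification:
- Dave (knave) says "Leo is a knave" - this is FALSE (a lie) because Leo is a knight.
- Kate (knave) says "Exactly 2 of us are knights" - this is FALSE (a lie) because there are 1 knights.
- Frank (knave) says "Kate tells the truth" - this is FALSE (a lie) because Kate is a knave.
- Leo (knight) says "At least one of us is a knight" - this is TRUE because Leo is a knight.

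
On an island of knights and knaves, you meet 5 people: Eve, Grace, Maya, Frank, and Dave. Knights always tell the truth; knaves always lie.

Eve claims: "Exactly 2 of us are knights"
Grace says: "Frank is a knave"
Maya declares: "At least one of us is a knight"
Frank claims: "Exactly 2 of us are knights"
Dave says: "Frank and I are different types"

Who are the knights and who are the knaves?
Eve is a knave.
Grace is a knight.
Maya is a knight.
Frank is a knave.
Dave is a knight.

Verification:
- Eve (knave) says "Exactly 2 of us are knights" - this is FALSE (a lie) because there are 3 knights.
- Grace (knight) says "Frank is a knave" - this is TRUE because Frank is a knave.
- Maya (knight) says "At least one of us is a knight" - this is TRUE because Grace, Maya, and Dave are knights.
- Frank (knave) says "Exactly 2 of us are knights" - this is FALSE (a lie) because there are 3 knights.
- Dave (knight) says "Frank and I are different types" - this is TRUE because Dave is a knight and Frank is a knave.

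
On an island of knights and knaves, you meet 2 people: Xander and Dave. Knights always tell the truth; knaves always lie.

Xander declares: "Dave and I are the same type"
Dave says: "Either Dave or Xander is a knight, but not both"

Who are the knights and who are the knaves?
Xander is a knave.
Dave is a knight.

Verification:
- Xander (knave) says "Dave and I are the same type" - this is FALSE (a lie) because Xander is a knave and Dave is a knight.
- Dave (knight) says "Either Dave or Xander is a knight, but not both" - this is TRUE because Dave is a knight and Xander is a knave.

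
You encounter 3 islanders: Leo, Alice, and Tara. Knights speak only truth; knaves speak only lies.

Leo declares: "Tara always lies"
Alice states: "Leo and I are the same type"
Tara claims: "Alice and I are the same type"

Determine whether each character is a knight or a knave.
Leo is a knight.
Alice is a knight.
Tara is a knave.

Verification:
- Leo (knight) says "Tara always lies" - this is TRUE because Tara is a knave.
- Alice (knight) says "Leo and I are the same type" - this is TRUE because Alice is a knight and Leo is a knight.
- Tara (knave) says "Alice and I are the same type" - this is FALSE (a lie) because Tara is a knave and Alice is a knight.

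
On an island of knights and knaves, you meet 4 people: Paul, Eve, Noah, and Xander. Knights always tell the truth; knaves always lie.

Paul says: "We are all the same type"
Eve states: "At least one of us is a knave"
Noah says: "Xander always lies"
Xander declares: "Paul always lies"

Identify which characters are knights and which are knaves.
Paul is a knave.
Eve is a knight.
Noah is a knave.
Xander is a knight.

Verification:
- Paul (knave) says "We are all the same type" - this is FALSE (a lie) because Eve and Xander are knights and Paul and Noah are knaves.
- Eve (knight) says "At least one of us is a knave" - this is TRUE because Paul and Noah are knaves.
- Noah (knave) says "Xander always lies" - this is FALSE (a lie) because Xander is a knight.
- Xander (knight) says "Paul always lies" - this is TRUE because Paul is a knave.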